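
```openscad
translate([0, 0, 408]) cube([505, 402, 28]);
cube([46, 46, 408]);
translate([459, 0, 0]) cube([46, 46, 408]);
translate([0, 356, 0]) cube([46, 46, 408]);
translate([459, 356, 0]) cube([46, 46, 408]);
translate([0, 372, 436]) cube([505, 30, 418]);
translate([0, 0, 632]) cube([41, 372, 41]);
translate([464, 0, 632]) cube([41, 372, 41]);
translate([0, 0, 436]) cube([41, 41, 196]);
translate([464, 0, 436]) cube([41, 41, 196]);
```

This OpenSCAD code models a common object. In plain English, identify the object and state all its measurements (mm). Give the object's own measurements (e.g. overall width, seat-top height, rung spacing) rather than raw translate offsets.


A chair. The seat is a 505×402×28 mm slab with its top at z = 436 mm, on four 46×46 mm corner legs (flush with the seat edges, standing on z = 0). A flat backrest 30 mm thick, 418 mm tall, spans the full seat width and rises from the seat top along its +y edge, rear face flush with the rear of the seat. Two armrests of 41×41 mm section run along each side from the seat's front edge to the front of the backrest, top faces 237 mm above the seat top and outer faces flush with the seat's x-edges; a 41×41 mm post under the front of each armrest stands on the seat at the front corner.


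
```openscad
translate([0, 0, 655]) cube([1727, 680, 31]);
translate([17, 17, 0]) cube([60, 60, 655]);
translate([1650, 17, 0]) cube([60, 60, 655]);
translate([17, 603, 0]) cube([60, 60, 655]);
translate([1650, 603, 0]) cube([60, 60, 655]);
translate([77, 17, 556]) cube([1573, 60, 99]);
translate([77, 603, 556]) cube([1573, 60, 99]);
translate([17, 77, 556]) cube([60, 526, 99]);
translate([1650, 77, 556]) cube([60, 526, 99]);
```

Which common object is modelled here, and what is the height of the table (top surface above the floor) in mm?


A table. The table height is 686 mm.

A 1727×680×31 slab sits at z = 655 on four 60 mm square posts — a table. The top surface is at 655 + 31 = 686 mm.


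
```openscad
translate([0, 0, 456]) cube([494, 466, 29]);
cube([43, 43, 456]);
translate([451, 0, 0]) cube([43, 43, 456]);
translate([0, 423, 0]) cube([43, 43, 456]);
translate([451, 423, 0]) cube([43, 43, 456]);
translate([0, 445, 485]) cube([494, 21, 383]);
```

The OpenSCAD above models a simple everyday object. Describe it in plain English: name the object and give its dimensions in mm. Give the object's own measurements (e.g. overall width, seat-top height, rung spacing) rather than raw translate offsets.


A chair. The seat is a 494×466×29 mm slab with its top at z = 485 mm, on four 43×43 mm corner legs (flush with the seat edges, standing on z = 0). A flat backrest 21 mm thick, 383 mm tall, spans the full seat width and rises from the seat top along its +y edge, rear face flush with the rear of the seat.


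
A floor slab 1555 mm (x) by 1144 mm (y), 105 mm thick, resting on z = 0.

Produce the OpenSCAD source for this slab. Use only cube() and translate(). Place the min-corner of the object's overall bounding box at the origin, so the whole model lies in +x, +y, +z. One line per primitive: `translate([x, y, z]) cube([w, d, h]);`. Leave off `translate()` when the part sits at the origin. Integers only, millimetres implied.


cube([1555, 1144, 105]);


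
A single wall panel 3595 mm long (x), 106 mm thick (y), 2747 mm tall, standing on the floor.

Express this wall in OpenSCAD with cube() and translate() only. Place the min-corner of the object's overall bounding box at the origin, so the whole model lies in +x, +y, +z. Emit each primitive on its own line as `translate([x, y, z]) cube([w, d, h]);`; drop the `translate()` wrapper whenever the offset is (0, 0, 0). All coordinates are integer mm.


cube([3595, 106, 2747]);


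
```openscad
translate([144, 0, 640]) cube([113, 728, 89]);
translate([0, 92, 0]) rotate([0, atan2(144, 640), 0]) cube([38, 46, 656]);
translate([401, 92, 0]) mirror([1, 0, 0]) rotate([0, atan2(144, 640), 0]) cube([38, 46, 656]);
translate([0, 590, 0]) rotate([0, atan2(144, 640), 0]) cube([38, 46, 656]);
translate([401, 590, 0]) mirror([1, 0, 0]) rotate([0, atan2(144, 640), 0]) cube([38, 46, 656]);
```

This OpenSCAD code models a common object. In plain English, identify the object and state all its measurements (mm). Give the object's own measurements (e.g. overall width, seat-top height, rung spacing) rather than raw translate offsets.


A sawhorse. A 113×728×89 mm beam (x, y, z) sits on two A-frame leg pairs. Each pair is two raked legs of 38×46 mm section (46 mm along y) splaying symmetrically in x. Each leg rises 640 mm vertically over 144 mm of horizontal reach and is 656 mm long along its own axis. Every leg's outer bottom edge rests on the floor and its outer top edge meets a bottom edge of the beam — the left legs (tilting toward +x) meet the beam's −x bottom edge, the right legs (their mirror images, tilting toward −x) meet its +x bottom edge — so the leg tops tuck under the beam, the beam's underside is 640 mm above the floor, and the feet are 401 mm apart outside-to-outside with the beam centred between them. The two leg pairs are set in 92 mm from either end of the beam.


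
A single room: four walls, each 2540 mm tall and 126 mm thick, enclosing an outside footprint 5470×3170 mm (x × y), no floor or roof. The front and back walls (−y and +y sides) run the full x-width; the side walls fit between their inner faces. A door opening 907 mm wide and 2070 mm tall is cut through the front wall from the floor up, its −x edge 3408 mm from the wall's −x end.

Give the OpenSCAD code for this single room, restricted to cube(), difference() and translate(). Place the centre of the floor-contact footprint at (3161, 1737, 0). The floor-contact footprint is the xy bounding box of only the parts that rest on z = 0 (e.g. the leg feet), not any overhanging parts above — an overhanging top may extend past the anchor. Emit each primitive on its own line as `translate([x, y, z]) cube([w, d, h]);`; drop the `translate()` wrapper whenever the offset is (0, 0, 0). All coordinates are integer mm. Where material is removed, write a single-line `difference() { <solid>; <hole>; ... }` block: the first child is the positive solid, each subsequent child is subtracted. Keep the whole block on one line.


difference() { translate([426, 152, 0]) cube([5470, 126, 2540]); translate([3834, 152, 0]) cube([907, 126, 2070]); }
translate([426, 3196, 0]) cube([5470, 126, 2540]);
translate([426, 278, 0]) cube([126, 2918, 2540]);
translate([5770, 278, 0]) cube([126, 2918, 2540]);


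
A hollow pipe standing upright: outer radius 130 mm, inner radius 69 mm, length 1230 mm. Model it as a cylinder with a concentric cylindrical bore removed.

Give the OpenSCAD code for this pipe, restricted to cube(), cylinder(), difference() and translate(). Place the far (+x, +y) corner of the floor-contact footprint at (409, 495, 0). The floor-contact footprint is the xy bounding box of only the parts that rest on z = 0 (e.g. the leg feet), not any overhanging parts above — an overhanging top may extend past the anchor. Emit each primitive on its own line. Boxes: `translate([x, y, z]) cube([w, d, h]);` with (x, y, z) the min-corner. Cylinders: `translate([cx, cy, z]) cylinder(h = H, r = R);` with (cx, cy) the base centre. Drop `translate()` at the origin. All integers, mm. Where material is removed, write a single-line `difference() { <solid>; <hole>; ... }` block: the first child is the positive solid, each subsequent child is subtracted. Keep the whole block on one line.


difference() { translate([279, 365, 0]) cylinder(h = 1230, r = 130); translate([279, 365, 0]) cylinder(h = 1230, r = 69); }


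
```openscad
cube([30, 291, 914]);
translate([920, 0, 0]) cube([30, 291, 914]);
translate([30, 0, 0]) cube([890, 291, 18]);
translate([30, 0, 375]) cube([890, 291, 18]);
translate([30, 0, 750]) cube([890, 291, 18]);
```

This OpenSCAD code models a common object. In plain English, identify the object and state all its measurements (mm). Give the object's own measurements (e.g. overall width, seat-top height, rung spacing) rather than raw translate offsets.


An open bookshelf. Two side panels, each 30 mm thick, 291 mm deep and 914 mm tall, stand 950 mm apart (outside-to-outside). Between them sit 3 shelves, each 18 mm thick and 291 mm deep, spanning the full gap between the sides. The bottom shelf rests on the floor (its underside at z = 0) and the clear gap between one shelf's top and the next shelf's underside is 357 mm.


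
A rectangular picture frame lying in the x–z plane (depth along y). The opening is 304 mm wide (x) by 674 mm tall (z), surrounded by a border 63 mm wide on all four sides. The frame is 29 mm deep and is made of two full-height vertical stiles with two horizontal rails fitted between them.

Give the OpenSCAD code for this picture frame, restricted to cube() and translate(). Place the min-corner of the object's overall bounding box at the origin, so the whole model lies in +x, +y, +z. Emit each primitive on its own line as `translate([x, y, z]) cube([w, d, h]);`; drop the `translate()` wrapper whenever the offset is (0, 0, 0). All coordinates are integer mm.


cube([63, 29, 800]);
translate([367, 0, 0]) cube([63, 29, 800]);
translate([63, 0, 0]) cube([304, 29, 63]);
translate([63, 0, 737]) cube([304, 29, 63]);


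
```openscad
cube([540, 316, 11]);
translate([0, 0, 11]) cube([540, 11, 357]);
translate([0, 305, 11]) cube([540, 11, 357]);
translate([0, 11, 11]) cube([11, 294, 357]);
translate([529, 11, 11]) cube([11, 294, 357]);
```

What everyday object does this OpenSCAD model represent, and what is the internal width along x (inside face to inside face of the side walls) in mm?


An open box. The internal width is 518 mm.

A 540×316 base slab with four walls standing on it — an open box. The base is 540 mm wide and the walls are 11 mm thick, so the internal width is 540 − 2 × 11 = 518 mm.


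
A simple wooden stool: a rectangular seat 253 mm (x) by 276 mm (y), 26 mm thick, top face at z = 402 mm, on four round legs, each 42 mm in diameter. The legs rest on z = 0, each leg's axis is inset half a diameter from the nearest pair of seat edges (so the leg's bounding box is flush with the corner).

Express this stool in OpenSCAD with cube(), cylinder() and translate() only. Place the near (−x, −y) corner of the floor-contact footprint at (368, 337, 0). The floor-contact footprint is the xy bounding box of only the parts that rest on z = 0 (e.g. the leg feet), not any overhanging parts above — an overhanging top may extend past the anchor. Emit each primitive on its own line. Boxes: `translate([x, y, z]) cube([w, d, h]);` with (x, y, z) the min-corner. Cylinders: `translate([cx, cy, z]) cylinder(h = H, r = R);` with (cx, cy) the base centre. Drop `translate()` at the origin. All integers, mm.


translate([368, 337, 376]) cube([253, 276, 26]);
translate([389, 358, 0]) cylinder(h = 376, r = 21);
translate([600, 358, 0]) cylinder(h = 376, r = 21);
translate([389, 592, 0]) cylinder(h = 376, r = 21);
translate([600, 592, 0]) cylinder(h = 376, r = 21);


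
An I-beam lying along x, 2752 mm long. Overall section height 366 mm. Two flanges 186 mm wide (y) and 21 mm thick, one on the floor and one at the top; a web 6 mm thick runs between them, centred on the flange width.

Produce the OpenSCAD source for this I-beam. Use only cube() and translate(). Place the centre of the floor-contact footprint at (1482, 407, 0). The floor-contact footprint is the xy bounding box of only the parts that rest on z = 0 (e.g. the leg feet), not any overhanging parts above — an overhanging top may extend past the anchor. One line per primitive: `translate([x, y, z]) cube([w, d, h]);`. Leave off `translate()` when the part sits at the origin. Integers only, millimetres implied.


translate([106, 314, 0]) cube([2752, 186, 21]);
translate([106, 404, 21]) cube([2752, 6, 324]);
translate([106, 314, 345]) cube([2752, 186, 21]);


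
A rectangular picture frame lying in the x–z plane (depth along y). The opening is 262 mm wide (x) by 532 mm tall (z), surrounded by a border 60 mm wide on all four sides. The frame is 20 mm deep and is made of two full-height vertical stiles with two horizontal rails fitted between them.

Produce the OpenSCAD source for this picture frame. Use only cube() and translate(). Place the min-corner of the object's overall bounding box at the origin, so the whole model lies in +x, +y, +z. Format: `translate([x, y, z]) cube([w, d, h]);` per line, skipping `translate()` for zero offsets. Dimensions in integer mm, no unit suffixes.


cube([60, 20, 652]);
translate([322, 0, 0]) cube([60, 20, 652]);
translate([60, 0, 0]) cube([262, 20, 60]);
translate([60, 0, 592]) cube([262, 20, 60]);


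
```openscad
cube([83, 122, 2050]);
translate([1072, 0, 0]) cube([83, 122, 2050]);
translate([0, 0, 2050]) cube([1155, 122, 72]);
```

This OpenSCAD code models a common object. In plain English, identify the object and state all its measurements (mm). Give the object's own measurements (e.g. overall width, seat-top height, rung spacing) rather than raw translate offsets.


A door frame. The clear opening is 989 mm wide and 2050 mm high. Two 83 mm wide jambs, 122 mm deep, stand either side of the opening from the floor to the top of the opening. A 72 mm thick head sits across the top of both jambs, spanning the full outside width of the frame.


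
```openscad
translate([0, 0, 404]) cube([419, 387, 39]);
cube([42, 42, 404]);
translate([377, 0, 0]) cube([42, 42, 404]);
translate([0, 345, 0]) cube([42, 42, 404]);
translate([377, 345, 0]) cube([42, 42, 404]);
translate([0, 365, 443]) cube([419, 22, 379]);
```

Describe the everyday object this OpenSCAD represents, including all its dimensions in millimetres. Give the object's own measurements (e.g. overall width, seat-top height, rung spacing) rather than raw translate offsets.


A chair. The seat is a 419×387×39 mm slab with its top at z = 443 mm, on four 42×42 mm corner legs (flush with the seat edges, standing on z = 0). A flat backrest 22 mm thick, 379 mm tall, spans the full seat width and rises from the seat top along its +y edge, rear face flush with the rear of the seat.


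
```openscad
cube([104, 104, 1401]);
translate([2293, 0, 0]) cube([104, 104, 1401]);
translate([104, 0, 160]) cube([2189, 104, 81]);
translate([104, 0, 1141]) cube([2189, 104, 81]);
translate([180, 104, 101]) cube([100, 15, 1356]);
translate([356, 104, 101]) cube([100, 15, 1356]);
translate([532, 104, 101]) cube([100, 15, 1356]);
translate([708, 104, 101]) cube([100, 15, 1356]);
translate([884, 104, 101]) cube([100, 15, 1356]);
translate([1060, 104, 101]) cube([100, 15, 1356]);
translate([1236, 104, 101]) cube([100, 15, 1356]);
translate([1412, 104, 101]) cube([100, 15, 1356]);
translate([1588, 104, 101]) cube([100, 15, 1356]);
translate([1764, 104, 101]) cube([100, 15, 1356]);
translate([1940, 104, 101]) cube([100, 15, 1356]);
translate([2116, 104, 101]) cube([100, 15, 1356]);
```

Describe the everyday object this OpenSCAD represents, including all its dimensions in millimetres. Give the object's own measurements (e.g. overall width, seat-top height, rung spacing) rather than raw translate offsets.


A fence section. Two 104×104 mm posts, 1401 mm tall, stand on the floor with a clear span of 2189 mm between their inner faces. Two horizontal rails of 104×81 mm section span the gap between the posts with their undersides at z = 160 mm and z = 1141 mm, flush with the posts' −y face. 12 pickets, each 100 mm wide, 15 mm thick and 1356 mm tall, are fixed to the +y face of the rails with their bottoms at z = 101 mm, spaced across the span with a 76 mm gap after the −x post and between neighbouring pickets, with 77 mm left before the +x post.


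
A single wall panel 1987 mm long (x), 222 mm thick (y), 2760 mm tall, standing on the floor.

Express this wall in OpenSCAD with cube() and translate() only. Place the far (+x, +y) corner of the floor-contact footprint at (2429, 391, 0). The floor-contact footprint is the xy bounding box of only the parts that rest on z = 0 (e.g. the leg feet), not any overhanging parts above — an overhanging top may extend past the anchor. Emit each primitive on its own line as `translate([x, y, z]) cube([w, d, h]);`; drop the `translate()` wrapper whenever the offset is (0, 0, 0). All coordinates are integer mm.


translate([442, 169, 0]) cube([1987, 222, 2760]);


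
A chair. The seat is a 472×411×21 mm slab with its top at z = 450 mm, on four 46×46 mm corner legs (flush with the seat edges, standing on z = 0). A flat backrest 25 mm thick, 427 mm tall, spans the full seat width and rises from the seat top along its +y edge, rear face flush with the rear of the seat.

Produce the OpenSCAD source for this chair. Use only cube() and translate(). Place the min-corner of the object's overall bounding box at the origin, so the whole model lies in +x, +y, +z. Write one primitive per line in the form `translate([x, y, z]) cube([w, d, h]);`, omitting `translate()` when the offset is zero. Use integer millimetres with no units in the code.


translate([0, 0, 429]) cube([472, 411, 21]);
cube([46, 46, 429]);
translate([426, 0, 0]) cube([46, 46, 429]);
translate([0, 365, 0]) cube([46, 46, 429]);
translate([426, 365, 0]) cube([46, 46, 429]);
translate([0, 386, 450]) cube([472, 25, 427]);


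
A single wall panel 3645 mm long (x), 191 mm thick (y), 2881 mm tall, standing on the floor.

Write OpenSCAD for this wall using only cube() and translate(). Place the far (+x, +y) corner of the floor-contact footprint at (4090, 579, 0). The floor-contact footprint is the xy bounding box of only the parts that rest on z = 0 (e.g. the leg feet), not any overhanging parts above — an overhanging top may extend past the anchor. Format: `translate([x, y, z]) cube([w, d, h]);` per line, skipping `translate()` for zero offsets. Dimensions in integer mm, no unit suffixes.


translate([445, 388, 0]) cube([3645, 191, 2881]);


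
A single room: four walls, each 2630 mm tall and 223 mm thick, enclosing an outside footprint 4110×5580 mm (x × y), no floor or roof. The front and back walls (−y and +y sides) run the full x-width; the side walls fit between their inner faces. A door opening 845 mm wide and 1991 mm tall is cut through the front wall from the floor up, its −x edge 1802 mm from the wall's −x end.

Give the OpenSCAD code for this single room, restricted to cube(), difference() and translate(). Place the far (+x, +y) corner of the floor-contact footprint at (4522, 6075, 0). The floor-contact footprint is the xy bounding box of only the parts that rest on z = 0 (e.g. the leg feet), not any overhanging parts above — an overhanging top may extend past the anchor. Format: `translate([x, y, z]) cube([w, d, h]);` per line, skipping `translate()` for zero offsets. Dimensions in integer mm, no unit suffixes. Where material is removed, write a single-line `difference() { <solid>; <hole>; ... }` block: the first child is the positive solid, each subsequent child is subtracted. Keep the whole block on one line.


difference() { translate([412, 495, 0]) cube([4110, 223, 2630]); translate([2214, 495, 0]) cube([845, 223, 1991]); }
translate([412, 5852, 0]) cube([4110, 223, 2630]);
translate([412, 718, 0]) cube([223, 5134, 2630]);
translate([4299, 718, 0]) cube([223, 5134, 2630]);


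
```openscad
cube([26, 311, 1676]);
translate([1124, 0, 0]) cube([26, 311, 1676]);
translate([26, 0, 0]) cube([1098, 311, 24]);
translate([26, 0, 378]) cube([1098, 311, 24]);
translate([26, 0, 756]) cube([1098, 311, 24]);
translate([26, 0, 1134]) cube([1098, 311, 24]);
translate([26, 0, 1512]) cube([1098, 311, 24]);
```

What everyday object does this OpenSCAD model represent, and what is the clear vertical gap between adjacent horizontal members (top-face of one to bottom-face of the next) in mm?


A bookshelf. The clear shelf gap is 354 mm.

Two tall side panels with 5 horizontal boards between them — a bookshelf. The first two shelf undersides are at z = 0 and z = 378; with shelf thickness 24, the clear gap is 378 − 0 − 24 = 354 mm.


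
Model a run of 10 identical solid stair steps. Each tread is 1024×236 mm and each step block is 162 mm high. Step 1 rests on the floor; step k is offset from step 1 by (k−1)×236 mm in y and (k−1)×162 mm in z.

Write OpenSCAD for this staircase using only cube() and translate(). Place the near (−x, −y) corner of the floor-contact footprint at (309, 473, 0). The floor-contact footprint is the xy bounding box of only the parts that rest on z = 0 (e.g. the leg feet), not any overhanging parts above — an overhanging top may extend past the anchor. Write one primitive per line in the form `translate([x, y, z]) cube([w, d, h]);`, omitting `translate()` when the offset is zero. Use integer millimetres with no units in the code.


translate([309, 473, 0]) cube([1024, 236, 162]);
translate([309, 709, 162]) cube([1024, 236, 162]);
translate([309, 945, 324]) cube([1024, 236, 162]);
translate([309, 1181, 486]) cube([1024, 236, 162]);
translate([309, 1417, 648]) cube([1024, 236, 162]);
translate([309, 1653, 810]) cube([1024, 236, 162]);
translate([309, 1889, 972]) cube([1024, 236, 162]);
translate([309, 2125, 1134]) cube([1024, 236, 162]);
translate([309, 2361, 1296]) cube([1024, 236, 162]);
translate([309, 2597, 1458]) cube([1024, 236, 162]);


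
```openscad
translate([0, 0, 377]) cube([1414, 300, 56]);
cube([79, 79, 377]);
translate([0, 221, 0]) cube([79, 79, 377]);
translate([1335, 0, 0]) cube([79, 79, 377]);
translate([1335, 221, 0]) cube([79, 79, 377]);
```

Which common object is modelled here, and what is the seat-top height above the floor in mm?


A bench. The seat-top height is 433 mm.

A long slab on four corner posts — a bench. The slab sits at z = 377 with thickness 56, so the top is 377 + 56 = 433 mm.


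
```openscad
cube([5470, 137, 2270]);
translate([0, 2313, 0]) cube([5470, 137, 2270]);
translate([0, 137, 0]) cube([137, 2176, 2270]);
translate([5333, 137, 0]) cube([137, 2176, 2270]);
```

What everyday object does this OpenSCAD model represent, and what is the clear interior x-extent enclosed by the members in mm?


A house (or room) frame. The interior width is 5196 mm.

Four 2270 mm walls enclosing a rectangle with no floor or roof — a room or house frame. Outside width is 5470 mm and wall thickness is 137 mm, so the interior width is 5470 − 2 × 137 = 5196 mm.


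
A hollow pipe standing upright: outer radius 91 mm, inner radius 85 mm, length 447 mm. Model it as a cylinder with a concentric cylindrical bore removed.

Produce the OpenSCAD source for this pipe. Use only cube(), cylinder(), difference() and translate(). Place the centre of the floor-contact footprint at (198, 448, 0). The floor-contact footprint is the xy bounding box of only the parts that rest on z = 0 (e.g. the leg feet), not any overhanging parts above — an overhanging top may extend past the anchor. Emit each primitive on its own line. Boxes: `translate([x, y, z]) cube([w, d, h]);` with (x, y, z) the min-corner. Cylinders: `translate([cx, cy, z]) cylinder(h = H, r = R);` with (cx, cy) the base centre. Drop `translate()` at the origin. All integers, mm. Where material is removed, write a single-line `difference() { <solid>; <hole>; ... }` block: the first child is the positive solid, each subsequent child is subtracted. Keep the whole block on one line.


difference() { translate([198, 448, 0]) cylinder(h = 447, r = 91); translate([198, 448, 0]) cylinder(h = 447, r = 85); }


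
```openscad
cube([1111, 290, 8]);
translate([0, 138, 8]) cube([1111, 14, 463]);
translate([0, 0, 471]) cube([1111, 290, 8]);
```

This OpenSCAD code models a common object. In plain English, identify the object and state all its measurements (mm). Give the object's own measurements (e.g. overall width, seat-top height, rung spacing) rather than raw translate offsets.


An I-beam lying along x, 1111 mm long. Overall section height 479 mm. Two flanges 290 mm wide (y) and 8 mm thick, one on the floor and one at the top; a web 14 mm thick runs between them, centred on the flange width.


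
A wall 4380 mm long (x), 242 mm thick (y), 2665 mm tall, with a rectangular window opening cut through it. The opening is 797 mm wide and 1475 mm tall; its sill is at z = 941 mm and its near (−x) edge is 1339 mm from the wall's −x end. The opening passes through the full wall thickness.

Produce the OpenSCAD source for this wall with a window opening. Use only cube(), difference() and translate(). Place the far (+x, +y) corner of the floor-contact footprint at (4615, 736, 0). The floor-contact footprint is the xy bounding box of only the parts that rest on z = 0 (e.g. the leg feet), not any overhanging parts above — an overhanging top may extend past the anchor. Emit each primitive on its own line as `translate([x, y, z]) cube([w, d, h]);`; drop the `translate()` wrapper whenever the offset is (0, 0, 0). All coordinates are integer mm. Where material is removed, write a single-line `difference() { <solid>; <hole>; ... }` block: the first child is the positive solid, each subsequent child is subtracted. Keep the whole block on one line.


difference() { translate([235, 494, 0]) cube([4380, 242, 2665]); translate([1574, 494, 941]) cube([797, 242, 1475]); }


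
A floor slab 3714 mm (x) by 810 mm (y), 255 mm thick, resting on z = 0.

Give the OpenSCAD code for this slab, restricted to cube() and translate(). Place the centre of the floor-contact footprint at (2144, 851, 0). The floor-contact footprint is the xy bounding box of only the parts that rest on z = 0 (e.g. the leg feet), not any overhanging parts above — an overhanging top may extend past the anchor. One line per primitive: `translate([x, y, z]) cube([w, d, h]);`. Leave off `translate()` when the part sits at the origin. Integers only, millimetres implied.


translate([287, 446, 0]) cube([3714, 810, 255]);


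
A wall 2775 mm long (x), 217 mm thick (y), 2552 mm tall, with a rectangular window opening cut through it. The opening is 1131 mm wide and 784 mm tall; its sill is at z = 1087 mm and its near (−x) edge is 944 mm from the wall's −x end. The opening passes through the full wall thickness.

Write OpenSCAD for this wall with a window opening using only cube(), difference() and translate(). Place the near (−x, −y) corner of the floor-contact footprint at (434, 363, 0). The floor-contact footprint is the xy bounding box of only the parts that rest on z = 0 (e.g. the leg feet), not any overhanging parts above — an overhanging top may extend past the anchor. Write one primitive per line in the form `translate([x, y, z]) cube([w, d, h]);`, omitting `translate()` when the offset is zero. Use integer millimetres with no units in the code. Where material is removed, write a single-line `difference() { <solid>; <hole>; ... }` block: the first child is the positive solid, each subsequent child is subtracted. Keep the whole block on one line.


difference() { translate([434, 363, 0]) cube([2775, 217, 2552]); translate([1378, 363, 1087]) cube([1131, 217, 784]); }


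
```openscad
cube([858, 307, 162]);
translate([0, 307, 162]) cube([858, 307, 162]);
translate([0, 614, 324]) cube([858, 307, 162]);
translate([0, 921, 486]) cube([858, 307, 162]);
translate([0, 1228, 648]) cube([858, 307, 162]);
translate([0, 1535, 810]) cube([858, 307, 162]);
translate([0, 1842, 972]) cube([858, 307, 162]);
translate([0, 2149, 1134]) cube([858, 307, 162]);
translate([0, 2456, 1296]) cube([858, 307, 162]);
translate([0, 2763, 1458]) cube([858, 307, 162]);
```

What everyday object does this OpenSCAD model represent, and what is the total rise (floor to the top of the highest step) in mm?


A staircase. The total rise is 1620 mm.

10 identical blocks, each offset up and back from the previous — a staircase. Each step is 162 mm tall and there are 10 of them, so the total rise is 10 × 162 = 1620 mm.


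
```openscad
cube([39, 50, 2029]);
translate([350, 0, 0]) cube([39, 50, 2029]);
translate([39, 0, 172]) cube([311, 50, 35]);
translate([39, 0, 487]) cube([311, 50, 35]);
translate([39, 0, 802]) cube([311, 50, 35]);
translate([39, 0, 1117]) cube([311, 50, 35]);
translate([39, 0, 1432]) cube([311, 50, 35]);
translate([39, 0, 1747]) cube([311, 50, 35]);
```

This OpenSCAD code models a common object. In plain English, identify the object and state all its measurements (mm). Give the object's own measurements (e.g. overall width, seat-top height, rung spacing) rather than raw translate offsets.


A straight ladder. Two 39×50 mm vertical rails, 2029 mm tall, stand 389 mm apart (outside-to-outside) with their front faces coplanar on the −y side. 6 rungs, each 50 mm deep and 35 mm tall, span between the inner faces of the rails, front faces flush with the rails. The lowest rung's underside is at z = 172 mm and rungs are spaced 315 mm apart (underside to underside).


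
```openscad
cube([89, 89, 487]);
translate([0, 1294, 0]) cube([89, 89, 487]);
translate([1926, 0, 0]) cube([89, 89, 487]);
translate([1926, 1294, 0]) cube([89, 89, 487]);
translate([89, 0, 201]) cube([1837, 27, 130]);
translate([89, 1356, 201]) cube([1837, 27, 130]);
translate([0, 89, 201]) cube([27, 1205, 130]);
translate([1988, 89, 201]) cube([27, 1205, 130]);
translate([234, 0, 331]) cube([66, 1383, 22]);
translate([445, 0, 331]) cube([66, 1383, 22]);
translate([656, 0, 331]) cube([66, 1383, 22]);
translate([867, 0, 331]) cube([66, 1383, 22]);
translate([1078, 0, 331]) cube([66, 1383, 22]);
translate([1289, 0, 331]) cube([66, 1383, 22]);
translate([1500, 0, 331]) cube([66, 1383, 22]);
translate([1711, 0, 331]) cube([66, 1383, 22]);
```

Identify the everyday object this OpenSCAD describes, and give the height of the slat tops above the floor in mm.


A bed frame. The slat-top height is 353 mm.

Four posts, four rails, and a row of slats — a bed frame. Slats sit on the rails at z = 201 + 130 = 331; with slat thickness 22, the top is 353 mm.


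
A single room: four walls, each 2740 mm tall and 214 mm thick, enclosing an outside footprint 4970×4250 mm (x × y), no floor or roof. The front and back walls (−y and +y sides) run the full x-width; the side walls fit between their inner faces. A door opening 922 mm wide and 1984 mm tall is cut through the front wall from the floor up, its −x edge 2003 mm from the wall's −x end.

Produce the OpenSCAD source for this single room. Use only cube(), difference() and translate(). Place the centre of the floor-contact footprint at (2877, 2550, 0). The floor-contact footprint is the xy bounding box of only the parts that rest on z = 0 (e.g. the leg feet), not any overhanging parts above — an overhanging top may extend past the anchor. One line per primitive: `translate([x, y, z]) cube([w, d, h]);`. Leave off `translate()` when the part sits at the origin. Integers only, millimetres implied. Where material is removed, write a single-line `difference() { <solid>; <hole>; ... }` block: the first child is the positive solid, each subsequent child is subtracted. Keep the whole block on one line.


difference() { translate([392, 425, 0]) cube([4970, 214, 2740]); translate([2395, 425, 0]) cube([922, 214, 1984]); }
translate([392, 4461, 0]) cube([4970, 214, 2740]);
translate([392, 639, 0]) cube([214, 3822, 2740]);
translate([5148, 639, 0]) cube([214, 3822, 2740]);


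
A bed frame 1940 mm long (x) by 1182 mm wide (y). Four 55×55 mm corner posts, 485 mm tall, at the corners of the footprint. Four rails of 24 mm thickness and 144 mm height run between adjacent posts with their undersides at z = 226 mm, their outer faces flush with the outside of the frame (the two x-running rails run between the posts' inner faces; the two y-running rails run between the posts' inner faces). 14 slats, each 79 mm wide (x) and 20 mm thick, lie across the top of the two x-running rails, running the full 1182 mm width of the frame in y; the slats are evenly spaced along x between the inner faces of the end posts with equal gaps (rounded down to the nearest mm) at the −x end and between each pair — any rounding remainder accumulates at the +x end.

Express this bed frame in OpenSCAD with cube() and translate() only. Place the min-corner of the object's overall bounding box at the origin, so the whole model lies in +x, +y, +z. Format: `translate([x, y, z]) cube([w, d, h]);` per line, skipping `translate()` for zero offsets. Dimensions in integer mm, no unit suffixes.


cube([55, 55, 485]);
translate([0, 1127, 0]) cube([55, 55, 485]);
translate([1885, 0, 0]) cube([55, 55, 485]);
translate([1885, 1127, 0]) cube([55, 55, 485]);
translate([55, 0, 226]) cube([1830, 24, 144]);
translate([55, 1158, 226]) cube([1830, 24, 144]);
translate([0, 55, 226]) cube([24, 1072, 144]);
translate([1916, 55, 226]) cube([24, 1072, 144]);
translate([103, 0, 370]) cube([79, 1182, 20]);
translate([230, 0, 370]) cube([79, 1182, 20]);
translate([357, 0, 370]) cube([79, 1182, 20]);
translate([484, 0, 370]) cube([79, 1182, 20]);
translate([611, 0, 370]) cube([79, 1182, 20]);
translate([738, 0, 370]) cube([79, 1182, 20]);
translate([865, 0, 370]) cube([79, 1182, 20]);
translate([992, 0, 370]) cube([79, 1182, 20]);
translate([1119, 0, 370]) cube([79, 1182, 20]);
translate([1246, 0, 370]) cube([79, 1182, 20]);
translate([1373, 0, 370]) cube([79, 1182, 20]);
translate([1500, 0, 370]) cube([79, 1182, 20]);
translate([1627, 0, 370]) cube([79, 1182, 20]);
translate([1754, 0, 370]) cube([79, 1182, 20]);


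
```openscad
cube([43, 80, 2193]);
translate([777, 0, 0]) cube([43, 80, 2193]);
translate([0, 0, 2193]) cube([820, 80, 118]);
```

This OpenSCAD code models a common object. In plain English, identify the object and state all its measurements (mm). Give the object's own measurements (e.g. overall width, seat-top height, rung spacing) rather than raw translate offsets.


A door frame. The clear opening is 734 mm wide and 2193 mm high. Two 43 mm wide jambs, 80 mm deep, stand either side of the opening from the floor to the top of the opening. A 118 mm thick head sits across the top of both jambs, spanning the full outside width of the frame.


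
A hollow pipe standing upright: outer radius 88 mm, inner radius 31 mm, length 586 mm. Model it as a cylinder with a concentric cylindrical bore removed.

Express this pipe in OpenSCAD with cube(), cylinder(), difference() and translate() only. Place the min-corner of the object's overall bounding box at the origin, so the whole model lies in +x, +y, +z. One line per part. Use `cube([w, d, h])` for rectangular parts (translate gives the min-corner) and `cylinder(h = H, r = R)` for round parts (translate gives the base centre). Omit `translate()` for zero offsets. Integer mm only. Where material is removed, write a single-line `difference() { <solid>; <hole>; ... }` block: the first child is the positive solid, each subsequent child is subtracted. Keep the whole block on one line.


difference() { translate([88, 88, 0]) cylinder(h = 586, r = 88); translate([88, 88, 0]) cylinder(h = 586, r = 31); }


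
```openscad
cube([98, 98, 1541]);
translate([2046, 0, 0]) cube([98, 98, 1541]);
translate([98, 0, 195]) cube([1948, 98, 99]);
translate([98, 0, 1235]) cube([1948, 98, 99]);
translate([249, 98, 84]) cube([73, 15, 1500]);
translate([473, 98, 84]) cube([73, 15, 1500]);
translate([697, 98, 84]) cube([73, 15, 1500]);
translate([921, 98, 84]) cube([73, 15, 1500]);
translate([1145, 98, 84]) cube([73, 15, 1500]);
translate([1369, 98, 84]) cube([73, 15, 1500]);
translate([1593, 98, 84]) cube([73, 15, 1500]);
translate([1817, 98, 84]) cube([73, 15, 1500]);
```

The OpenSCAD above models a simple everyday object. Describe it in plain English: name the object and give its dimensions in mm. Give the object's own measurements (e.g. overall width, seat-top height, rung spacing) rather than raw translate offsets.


A fence section. Two 98×98 mm posts, 1541 mm tall, stand on the floor with a clear span of 1948 mm between their inner faces. Two horizontal rails of 98×99 mm section span the gap between the posts with their undersides at z = 195 mm and z = 1235 mm, flush with the posts' −y face. 8 pickets, each 73 mm wide, 15 mm thick and 1500 mm tall, are fixed to the +y face of the rails with their bottoms at z = 84 mm, spaced across the span with a 151 mm gap after the −x post and between neighbouring pickets, with 156 mm left before the +x post.


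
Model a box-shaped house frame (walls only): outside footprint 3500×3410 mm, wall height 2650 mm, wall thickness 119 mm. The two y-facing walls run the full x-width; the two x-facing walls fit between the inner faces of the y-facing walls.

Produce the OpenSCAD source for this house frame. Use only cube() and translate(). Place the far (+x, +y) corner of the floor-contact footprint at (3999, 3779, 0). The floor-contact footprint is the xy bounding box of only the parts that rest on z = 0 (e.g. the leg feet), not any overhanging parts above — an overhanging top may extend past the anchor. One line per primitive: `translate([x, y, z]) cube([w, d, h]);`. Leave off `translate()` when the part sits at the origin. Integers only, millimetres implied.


translate([499, 369, 0]) cube([3500, 119, 2650]);
translate([499, 3660, 0]) cube([3500, 119, 2650]);
translate([499, 488, 0]) cube([119, 3172, 2650]);
translate([3880, 488, 0]) cube([119, 3172, 2650]);


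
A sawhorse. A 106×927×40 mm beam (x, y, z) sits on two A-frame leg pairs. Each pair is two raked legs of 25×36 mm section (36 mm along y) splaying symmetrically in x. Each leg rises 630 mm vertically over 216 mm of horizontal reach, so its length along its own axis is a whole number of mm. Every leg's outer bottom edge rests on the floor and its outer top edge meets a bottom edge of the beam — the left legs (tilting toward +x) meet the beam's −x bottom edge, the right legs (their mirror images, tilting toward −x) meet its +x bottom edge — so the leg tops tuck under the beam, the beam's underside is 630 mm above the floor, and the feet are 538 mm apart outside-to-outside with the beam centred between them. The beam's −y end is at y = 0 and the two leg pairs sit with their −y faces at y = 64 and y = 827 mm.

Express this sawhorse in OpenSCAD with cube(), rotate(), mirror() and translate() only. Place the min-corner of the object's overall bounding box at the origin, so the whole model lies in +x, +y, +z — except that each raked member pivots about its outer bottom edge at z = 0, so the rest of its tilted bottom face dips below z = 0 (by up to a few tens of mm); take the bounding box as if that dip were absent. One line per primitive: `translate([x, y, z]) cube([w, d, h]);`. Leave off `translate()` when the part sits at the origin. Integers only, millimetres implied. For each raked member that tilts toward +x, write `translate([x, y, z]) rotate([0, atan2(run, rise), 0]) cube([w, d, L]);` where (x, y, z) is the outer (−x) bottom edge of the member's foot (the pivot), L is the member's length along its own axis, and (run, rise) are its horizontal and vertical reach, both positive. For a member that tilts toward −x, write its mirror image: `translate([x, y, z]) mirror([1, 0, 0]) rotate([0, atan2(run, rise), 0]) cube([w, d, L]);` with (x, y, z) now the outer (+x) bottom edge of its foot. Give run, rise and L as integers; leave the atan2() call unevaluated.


translate([216, 0, 630]) cube([106, 927, 40]);
translate([0, 64, 0]) rotate([0, atan2(216, 630), 0]) cube([25, 36, 666]);
translate([538, 64, 0]) mirror([1, 0, 0]) rotate([0, atan2(216, 630), 0]) cube([25, 36, 666]);
translate([0, 827, 0]) rotate([0, atan2(216, 630), 0]) cube([25, 36, 666]);
translate([538, 827, 0]) mirror([1, 0, 0]) rotate([0, atan2(216, 630), 0]) cube([25, 36, 666]);


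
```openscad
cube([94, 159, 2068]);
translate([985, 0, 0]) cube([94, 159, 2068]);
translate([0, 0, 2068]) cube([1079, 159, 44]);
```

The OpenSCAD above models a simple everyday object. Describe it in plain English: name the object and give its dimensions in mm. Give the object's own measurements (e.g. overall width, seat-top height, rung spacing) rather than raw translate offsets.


A door frame. The clear opening is 891 mm wide and 2068 mm high. Two 94 mm wide jambs, 159 mm deep, stand either side of the opening from the floor to the top of the opening. A 44 mm thick head sits across the top of both jambs, spanning the full outside width of the frame.
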